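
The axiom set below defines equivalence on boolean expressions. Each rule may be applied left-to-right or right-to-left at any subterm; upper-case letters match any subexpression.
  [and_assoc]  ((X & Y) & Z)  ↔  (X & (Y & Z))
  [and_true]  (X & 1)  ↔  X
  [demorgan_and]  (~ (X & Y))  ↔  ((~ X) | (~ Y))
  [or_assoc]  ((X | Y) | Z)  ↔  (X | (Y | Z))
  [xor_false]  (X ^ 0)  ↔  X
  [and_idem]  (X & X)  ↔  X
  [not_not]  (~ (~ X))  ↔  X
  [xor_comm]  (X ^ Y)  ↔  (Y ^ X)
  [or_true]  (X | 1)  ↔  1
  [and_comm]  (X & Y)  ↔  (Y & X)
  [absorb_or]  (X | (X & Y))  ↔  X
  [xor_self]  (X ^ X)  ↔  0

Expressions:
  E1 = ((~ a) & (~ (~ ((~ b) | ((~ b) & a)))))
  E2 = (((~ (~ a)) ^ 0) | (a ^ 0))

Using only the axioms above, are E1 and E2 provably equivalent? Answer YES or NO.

NO

All listed rules preserve value, hence provable equivalence implies equal values everywhere; look for a separating assignment.
a=0, b=0 gives E1 ↦ 1, E2 ↦ 0; values differ ⇒ not provably equivalent.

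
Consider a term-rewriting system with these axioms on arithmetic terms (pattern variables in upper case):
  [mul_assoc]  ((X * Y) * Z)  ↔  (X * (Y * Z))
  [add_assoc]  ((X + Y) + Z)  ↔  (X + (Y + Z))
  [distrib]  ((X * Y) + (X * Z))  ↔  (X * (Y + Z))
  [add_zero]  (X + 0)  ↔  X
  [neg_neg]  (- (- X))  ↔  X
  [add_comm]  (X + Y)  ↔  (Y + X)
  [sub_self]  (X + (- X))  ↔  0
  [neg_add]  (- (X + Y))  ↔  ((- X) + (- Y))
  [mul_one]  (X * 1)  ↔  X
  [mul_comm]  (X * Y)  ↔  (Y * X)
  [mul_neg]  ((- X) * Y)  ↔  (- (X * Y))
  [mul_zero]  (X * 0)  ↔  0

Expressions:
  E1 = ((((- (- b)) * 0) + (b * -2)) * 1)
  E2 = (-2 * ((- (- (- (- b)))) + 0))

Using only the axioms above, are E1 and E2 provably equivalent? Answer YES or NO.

(1) (- (- b))  =[neg_neg →]=  b    ⊢ (((b * 0) + (b * -2)) * 1)
(2) (((b * 0) + (b * -2)) * 1)  =[mul_one →]=  ((b * 0) + (b * -2))
(3) (b * 0)  =[mul_zero →]=  0    ⊢ (0 + (b * -2))
(4) (0 + (b * -2))  =[add_comm →]=  ((b * -2) + 0)
(5) (b * -2)  =[mul_comm →]=  (-2 * b)    ⊢ ((-2 * b) + 0)
(6) ((-2 * b) + 0)  =[add_zero →]=  (-2 * b)
(7) b  =[add_zero ←]=  (b + 0)    ⊢ (-2 * (b + 0))
(8) b  =[neg_neg ←]=  (- (- b))    ⊢ (-2 * ((- (- b)) + 0))
(9) b  =[neg_neg ←]=  (- (- b))    ⊢ E2

YES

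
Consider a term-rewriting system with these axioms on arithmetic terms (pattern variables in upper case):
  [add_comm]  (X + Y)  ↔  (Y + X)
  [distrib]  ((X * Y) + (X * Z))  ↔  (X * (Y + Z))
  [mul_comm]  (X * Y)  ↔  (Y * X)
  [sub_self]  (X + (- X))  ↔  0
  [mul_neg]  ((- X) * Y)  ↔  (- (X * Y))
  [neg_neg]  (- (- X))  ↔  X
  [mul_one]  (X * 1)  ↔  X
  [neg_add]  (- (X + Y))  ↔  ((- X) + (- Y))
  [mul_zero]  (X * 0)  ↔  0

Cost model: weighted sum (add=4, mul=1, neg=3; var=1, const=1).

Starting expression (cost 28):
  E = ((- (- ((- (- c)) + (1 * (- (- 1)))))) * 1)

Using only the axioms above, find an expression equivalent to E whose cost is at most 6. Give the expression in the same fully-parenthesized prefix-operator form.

(1) (- (- ((- (- c)) + (1 * (- (- 1))))))  =[neg_neg →]=  ((- (- c)) + (1 * (- (- 1))))    ⊢ (((- (- c)) + (1 * (- (- 1)))) * 1)
(2) (1 * (- (- 1)))  =[mul_comm →]=  ((- (- 1)) * 1)    ⊢ (((- (- c)) + ((- (- 1)) * 1)) * 1)
(3) (- (- 1))  =[neg_neg →]=  1    ⊢ (((- (- c)) + (1 * 1)) * 1)
(4) (- (- c))  =[neg_neg →]=  c    ⊢ ((c + (1 * 1)) * 1)
(5) ((c + (1 * 1)) * 1)  =[mul_one →]=  (c + (1 * 1))
(6) (1 * 1)  =[mul_one →]=  1    ⊢ cost 6, within 6

(c + 1)   [cost 6]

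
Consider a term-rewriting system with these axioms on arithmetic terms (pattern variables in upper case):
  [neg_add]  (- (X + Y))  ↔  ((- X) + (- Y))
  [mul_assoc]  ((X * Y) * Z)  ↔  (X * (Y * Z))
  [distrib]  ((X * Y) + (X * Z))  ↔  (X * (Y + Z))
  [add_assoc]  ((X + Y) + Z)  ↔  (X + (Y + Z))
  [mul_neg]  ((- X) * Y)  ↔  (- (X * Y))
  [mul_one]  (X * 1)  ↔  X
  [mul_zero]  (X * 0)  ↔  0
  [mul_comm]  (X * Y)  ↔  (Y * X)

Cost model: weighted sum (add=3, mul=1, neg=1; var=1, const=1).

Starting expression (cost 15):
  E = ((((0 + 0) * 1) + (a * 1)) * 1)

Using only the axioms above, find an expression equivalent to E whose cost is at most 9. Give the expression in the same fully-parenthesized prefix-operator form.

1. [mul_one →] ((0 + 0) * 1)  →  (0 + 0);  E = (((0 + 0) + (a * 1)) * 1)
2. [mul_one →] (a * 1)  →  a;  E = (((0 + 0) + a) * 1)
3. [mul_one →] (((0 + 0) + a) * 1)  →  ((0 + 0) + a);  cost 9 ≤ 9, done

((0 + 0) + a)   [cost 9]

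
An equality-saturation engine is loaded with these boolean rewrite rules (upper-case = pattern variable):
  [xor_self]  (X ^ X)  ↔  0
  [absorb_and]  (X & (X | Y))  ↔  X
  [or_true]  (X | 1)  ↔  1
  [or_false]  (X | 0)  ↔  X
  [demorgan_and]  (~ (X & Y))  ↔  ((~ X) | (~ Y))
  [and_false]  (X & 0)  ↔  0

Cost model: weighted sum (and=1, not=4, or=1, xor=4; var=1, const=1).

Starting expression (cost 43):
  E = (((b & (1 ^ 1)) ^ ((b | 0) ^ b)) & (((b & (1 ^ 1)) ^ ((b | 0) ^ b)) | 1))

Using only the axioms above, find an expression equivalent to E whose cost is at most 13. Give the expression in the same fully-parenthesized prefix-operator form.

((b & 0) ^ (b ^ b))   [cost 13]

step 1: absorb_and (→) rewrites (((b & (1 ^ 1)) ^ ((b | 0) ^ b)) & (((b & (1 ^ 1)) ^ ((b | 0) ^ b)) | 1)) into ((b & (1 ^ 1)) ^ ((b | 0) ^ b))
step 2: or_false (→) rewrites (b | 0) into b, now ((b & (1 ^ 1)) ^ (b ^ b))
step 3: xor_self (→) rewrites (1 ^ 1) into 0, reaching cost 13 (bound 13)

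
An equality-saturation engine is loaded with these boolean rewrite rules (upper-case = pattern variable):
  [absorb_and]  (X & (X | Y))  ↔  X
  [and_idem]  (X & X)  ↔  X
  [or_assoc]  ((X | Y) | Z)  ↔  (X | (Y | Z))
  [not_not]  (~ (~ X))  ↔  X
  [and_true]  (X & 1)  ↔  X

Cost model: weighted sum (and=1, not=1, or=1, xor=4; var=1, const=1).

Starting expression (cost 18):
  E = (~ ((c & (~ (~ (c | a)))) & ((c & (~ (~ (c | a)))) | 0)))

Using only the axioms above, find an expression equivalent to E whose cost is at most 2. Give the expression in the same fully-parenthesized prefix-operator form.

step 1: absorb_and (→) rewrites ((c & (~ (~ (c | a)))) & ((c & (~ (~ (c | a)))) | 0)) into (c & (~ (~ (c | a)))), now (~ (c & (~ (~ (c | a)))))
step 2: not_not (→) rewrites (~ (~ (c | a))) into (c | a), now (~ (c & (c | a)))
step 3: absorb_and (→) rewrites (c & (c | a)) into c, reaching cost 2 (bound 2)

(~ c)   [cost 2]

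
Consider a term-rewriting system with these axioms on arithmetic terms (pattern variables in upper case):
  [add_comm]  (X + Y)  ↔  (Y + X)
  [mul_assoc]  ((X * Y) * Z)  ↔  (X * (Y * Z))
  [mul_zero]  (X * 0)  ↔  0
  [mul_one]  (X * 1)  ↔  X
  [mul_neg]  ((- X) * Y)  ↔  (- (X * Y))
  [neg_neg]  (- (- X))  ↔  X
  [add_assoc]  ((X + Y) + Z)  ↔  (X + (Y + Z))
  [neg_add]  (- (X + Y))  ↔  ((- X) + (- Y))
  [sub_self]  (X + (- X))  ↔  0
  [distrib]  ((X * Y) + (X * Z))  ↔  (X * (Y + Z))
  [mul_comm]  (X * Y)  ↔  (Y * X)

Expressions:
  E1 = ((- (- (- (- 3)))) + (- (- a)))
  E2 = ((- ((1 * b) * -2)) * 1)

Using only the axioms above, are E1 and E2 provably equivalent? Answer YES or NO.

Every axiom is a valid identity, so a rewrite proof would force E1 and E2 to agree under every assignment.
At a=0, b=0: E1 = 3 but E2 = 0; they differ, so no derivation exists.

NO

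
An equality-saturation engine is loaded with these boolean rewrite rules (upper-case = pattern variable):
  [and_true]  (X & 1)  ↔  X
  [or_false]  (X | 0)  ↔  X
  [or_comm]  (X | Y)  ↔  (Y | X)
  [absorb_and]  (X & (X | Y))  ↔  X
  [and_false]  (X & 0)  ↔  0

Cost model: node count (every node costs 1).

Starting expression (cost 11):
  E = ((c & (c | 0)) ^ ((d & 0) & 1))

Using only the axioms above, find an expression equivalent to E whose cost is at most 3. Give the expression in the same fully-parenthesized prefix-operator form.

(c ^ 0)   [cost 3]

1. [and_true →] ((d & 0) & 1)  →  (d & 0);  E = ((c & (c | 0)) ^ (d & 0))
2. [and_false →] (d & 0)  →  0;  E = ((c & (c | 0)) ^ 0)
3. [absorb_and →] (c & (c | 0))  →  c;  cost 3 ≤ 3, done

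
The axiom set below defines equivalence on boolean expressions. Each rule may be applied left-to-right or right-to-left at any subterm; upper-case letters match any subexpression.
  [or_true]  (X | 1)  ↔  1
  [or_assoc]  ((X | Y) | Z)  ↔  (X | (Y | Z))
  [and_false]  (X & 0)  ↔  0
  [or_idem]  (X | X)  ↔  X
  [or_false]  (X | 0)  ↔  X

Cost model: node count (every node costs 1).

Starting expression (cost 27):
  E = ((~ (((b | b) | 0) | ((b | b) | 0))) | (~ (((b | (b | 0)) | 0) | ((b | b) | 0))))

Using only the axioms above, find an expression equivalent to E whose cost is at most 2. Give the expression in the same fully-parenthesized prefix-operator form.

(~ b)   [cost 2]

step 1: or_false (→) rewrites (b | 0) into b, now ((~ (((b | b) | 0) | ((b | b) | 0))) | (~ (((b | b) | 0) | ((b | b) | 0))))
step 2: or_idem (→) rewrites ((~ (((b | b) | 0) | ((b | b) | 0))) | (~ (((b | b) | 0) | ((b | b) | 0)))) into (~ (((b | b) | 0) | ((b | b) | 0)))
step 3: or_idem (→) rewrites (((b | b) | 0) | ((b | b) | 0)) into ((b | b) | 0), now (~ ((b | b) | 0))
step 4: or_false (→) rewrites ((b | b) | 0) into (b | b), now (~ (b | b))
step 5: or_idem (→) rewrites (b | b) into b, reaching cost 2 (bound 2)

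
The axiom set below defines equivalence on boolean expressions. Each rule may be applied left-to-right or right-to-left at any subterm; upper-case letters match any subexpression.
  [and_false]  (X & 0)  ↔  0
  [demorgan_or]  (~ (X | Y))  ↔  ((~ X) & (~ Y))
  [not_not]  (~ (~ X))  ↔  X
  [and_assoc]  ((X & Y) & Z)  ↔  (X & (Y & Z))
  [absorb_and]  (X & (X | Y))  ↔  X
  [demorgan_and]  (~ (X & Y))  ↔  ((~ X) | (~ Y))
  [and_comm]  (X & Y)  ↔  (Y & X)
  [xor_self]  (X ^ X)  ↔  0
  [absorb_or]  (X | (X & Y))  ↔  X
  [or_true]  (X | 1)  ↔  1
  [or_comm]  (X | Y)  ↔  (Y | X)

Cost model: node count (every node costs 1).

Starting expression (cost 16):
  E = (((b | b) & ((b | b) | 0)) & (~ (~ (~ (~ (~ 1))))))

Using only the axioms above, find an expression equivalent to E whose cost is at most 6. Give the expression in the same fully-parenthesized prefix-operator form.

step 1: not_not (→) rewrites (~ (~ (~ (~ 1)))) into (~ (~ 1)), now (((b | b) & ((b | b) | 0)) & (~ (~ (~ 1))))
step 2: absorb_and (→) rewrites ((b | b) & ((b | b) | 0)) into (b | b), now ((b | b) & (~ (~ (~ 1))))
step 3: not_not (→) rewrites (~ (~ (~ 1))) into (~ 1), reaching cost 6 (bound 6)

((b | b) & (~ 1))   [cost 6]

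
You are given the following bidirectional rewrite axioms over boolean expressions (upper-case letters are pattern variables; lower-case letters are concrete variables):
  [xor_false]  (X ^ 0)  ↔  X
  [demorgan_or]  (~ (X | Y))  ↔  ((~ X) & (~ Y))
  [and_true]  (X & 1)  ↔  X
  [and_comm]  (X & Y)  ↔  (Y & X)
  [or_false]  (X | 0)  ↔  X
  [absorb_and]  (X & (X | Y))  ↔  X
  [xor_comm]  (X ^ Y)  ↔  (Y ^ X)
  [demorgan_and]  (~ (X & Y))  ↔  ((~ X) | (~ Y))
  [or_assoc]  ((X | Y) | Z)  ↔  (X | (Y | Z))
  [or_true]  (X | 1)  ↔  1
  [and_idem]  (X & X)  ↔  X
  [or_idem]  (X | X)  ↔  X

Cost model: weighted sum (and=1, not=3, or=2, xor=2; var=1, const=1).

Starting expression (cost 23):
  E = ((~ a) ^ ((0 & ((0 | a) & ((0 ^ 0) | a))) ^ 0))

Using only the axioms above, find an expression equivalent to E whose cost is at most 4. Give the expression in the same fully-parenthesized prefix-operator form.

(~ a)   [cost 4]

step 1: xor_false (→) rewrites (0 ^ 0) into 0, now ((~ a) ^ ((0 & ((0 | a) & (0 | a))) ^ 0))
step 2: and_idem (→) rewrites ((0 | a) & (0 | a)) into (0 | a), now ((~ a) ^ ((0 & (0 | a)) ^ 0))
step 3: xor_false (→) rewrites ((0 & (0 | a)) ^ 0) into (0 & (0 | a)), now ((~ a) ^ (0 & (0 | a)))
step 4: absorb_and (→) rewrites (0 & (0 | a)) into 0, now ((~ a) ^ 0)
step 5: xor_false (→) rewrites ((~ a) ^ 0) into (~ a), reaching cost 4 (bound 4)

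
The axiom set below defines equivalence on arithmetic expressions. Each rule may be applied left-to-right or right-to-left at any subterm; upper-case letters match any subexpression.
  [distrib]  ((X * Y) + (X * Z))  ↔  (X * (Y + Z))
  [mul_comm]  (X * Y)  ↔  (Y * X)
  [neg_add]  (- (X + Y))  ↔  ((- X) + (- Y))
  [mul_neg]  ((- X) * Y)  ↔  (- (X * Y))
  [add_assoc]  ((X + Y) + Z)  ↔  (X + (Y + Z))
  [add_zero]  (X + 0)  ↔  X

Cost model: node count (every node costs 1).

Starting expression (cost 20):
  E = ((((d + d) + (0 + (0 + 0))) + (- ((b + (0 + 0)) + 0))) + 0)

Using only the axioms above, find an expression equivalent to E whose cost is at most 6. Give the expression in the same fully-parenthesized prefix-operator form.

((d + d) + (- b))   [cost 6]

1. [add_zero →] ((((d + d) + (0 + (0 + 0))) + (- ((b + (0 + 0)) + 0))) + 0)  →  (((d + d) + (0 + (0 + 0))) + (- ((b + (0 + 0)) + 0)))
2. [add_zero →] (0 + 0)  →  0;  E = (((d + d) + (0 + 0)) + (- ((b + (0 + 0)) + 0)))
3. [add_zero →] (0 + 0)  →  0;  E = (((d + d) + (0 + 0)) + (- ((b + 0) + 0)))
4. [add_zero →] (b + 0)  →  b;  E = (((d + d) + (0 + 0)) + (- (b + 0)))
5. [add_zero →] (0 + 0)  →  0;  E = (((d + d) + 0) + (- (b + 0)))
6. [add_zero →] (b + 0)  →  b;  E = (((d + d) + 0) + (- b))
7. [add_zero →] ((d + d) + 0)  →  (d + d);  cost 6 ≤ 6, done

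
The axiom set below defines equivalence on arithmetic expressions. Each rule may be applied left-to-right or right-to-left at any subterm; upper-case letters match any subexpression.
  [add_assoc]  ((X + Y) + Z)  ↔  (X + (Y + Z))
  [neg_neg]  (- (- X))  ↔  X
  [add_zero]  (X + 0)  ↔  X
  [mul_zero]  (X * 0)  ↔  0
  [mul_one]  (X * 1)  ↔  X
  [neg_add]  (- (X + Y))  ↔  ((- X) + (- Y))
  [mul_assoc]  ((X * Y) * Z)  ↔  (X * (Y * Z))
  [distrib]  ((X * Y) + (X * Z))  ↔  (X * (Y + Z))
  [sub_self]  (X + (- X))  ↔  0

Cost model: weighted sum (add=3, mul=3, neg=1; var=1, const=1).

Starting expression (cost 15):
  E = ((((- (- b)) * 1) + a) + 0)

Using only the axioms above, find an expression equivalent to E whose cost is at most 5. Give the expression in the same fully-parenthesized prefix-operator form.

1. [mul_one →] ((- (- b)) * 1)  →  (- (- b));  E = (((- (- b)) + a) + 0)
2. [neg_neg →] (- (- b))  →  b;  E = ((b + a) + 0)
3. [add_zero →] ((b + a) + 0)  →  (b + a);  cost 5 ≤ 5, done

(b + a)   [cost 5]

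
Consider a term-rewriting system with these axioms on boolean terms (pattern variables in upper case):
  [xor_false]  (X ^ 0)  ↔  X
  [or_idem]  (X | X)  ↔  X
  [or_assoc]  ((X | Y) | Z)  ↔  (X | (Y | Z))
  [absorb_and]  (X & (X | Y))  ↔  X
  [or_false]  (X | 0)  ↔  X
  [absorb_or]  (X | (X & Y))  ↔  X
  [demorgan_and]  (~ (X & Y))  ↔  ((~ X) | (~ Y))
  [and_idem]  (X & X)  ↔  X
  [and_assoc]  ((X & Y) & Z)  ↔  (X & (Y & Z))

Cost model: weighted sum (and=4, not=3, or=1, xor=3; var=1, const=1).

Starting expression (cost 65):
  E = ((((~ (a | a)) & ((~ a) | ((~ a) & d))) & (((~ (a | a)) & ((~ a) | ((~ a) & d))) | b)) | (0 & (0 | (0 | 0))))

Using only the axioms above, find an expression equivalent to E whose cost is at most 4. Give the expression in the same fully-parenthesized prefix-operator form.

1. [absorb_and →] (((~ (a | a)) & ((~ a) | ((~ a) & d))) & (((~ (a | a)) & ((~ a) | ((~ a) & d))) | b))  →  ((~ (a | a)) & ((~ a) | ((~ a) & d)));  E = (((~ (a | a)) & ((~ a) | ((~ a) & d))) | (0 & (0 | (0 | 0))))
2. [absorb_or →] ((~ a) | ((~ a) & d))  →  (~ a);  E = (((~ (a | a)) & (~ a)) | (0 & (0 | (0 | 0))))
3. [or_idem →] (a | a)  →  a;  E = (((~ a) & (~ a)) | (0 & (0 | (0 | 0))))
4. [or_false →] (0 | 0)  →  0;  E = (((~ a) & (~ a)) | (0 & (0 | 0)))
5. [absorb_and →] (0 & (0 | 0))  →  0;  E = (((~ a) & (~ a)) | 0)
6. [or_false →] (((~ a) & (~ a)) | 0)  →  ((~ a) & (~ a))
7. [and_idem →] ((~ a) & (~ a))  →  (~ a);  cost 4 ≤ 4, done

(~ a)   [cost 4]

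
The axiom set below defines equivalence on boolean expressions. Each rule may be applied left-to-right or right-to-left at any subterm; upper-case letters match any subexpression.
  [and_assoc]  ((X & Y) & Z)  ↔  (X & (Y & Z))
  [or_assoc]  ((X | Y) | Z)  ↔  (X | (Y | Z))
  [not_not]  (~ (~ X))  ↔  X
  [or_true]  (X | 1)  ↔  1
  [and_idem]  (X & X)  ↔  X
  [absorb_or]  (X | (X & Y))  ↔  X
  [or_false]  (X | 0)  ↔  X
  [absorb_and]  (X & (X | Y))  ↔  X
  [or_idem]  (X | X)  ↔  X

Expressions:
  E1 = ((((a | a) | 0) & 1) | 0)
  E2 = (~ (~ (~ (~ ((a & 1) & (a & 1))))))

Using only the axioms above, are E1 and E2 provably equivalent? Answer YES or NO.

1. [or_false →] ((((a | a) | 0) & 1) | 0)  →  (((a | a) | 0) & 1)
2. [or_false →] ((a | a) | 0)  →  (a | a);  E1 = ((a | a) & 1)
3. [or_idem →] (a | a)  →  a;  E1 = (a & 1)
4. [and_idem ←] (a & 1)  →  ((a & 1) & (a & 1))
5. [not_not ←] ((a & 1) & (a & 1))  →  (~ (~ ((a & 1) & (a & 1))))
6. [not_not ←] (~ ((a & 1) & (a & 1)))  →  (~ (~ (~ ((a & 1) & (a & 1)))));  this is E2

YES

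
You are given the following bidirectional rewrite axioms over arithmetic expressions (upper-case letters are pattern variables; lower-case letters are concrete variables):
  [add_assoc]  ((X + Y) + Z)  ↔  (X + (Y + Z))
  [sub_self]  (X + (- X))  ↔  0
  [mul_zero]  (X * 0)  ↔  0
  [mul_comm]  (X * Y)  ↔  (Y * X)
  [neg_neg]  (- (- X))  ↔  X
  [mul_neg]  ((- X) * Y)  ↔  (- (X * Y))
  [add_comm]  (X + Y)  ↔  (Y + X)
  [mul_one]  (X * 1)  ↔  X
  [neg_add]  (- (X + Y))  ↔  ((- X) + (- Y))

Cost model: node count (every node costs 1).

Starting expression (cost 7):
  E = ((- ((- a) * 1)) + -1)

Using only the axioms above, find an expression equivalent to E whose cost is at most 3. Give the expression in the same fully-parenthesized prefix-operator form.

(a + -1)   [cost 3]

(1) ((- a) * 1)  =[mul_one →]=  (- a)    ⊢ ((- (- a)) + -1)
(2) (- (- a))  =[neg_neg →]=  a    ⊢ cost 3, within 3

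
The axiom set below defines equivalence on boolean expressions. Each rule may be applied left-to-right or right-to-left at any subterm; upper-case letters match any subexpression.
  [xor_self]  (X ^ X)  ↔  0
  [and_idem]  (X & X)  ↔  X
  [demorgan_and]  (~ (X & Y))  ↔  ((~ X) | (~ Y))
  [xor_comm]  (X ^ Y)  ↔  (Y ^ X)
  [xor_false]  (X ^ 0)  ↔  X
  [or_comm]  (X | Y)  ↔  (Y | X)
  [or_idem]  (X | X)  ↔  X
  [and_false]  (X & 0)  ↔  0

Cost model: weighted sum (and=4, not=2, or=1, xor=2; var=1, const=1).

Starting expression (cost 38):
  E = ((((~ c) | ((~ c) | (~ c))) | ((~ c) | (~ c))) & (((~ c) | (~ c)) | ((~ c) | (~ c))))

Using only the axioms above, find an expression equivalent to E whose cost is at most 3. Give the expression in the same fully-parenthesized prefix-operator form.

(~ c)   [cost 3]

1. [or_idem →] ((~ c) | (~ c))  →  (~ c);  E = ((((~ c) | (~ c)) | ((~ c) | (~ c))) & (((~ c) | (~ c)) | ((~ c) | (~ c))))
2. [and_idem →] ((((~ c) | (~ c)) | ((~ c) | (~ c))) & (((~ c) | (~ c)) | ((~ c) | (~ c))))  →  (((~ c) | (~ c)) | ((~ c) | (~ c)))
3. [or_idem →] (((~ c) | (~ c)) | ((~ c) | (~ c)))  →  ((~ c) | (~ c))
4. [or_idem →] ((~ c) | (~ c))  →  (~ c);  cost 3 ≤ 3, done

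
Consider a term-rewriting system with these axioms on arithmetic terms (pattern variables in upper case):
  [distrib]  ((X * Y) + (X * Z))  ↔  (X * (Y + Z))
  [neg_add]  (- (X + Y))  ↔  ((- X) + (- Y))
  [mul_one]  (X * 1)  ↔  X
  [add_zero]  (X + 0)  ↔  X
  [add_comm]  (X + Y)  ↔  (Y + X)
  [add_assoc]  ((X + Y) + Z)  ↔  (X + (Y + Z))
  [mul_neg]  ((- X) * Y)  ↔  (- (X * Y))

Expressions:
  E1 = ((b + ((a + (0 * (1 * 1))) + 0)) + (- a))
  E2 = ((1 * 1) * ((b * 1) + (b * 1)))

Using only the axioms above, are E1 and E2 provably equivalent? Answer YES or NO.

NO

The axioms are sound identities: if E1 ↔* E2 then E1 and E2 evaluate identically under any assignment.
Under a=0, b=1: E1 evaluates to 1, E2 to 2. Distinct ⇒ no rewrite sequence connects them.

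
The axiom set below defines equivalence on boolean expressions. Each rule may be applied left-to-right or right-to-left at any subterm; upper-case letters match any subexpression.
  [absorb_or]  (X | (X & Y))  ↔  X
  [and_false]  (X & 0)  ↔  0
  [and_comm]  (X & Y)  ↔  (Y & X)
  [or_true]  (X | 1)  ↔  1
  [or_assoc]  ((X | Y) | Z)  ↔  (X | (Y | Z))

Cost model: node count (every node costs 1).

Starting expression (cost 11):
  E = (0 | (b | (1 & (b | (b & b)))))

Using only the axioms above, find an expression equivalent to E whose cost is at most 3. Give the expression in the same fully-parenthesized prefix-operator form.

(0 | b)   [cost 3]

(1) (1 & (b | (b & b)))  =[and_comm →]=  ((b | (b & b)) & 1)    ⊢ (0 | (b | ((b | (b & b)) & 1)))
(2) (b | (b & b))  =[absorb_or →]=  b    ⊢ (0 | (b | (b & 1)))
(3) (b | (b & 1))  =[absorb_or →]=  b    ⊢ cost 3, within 3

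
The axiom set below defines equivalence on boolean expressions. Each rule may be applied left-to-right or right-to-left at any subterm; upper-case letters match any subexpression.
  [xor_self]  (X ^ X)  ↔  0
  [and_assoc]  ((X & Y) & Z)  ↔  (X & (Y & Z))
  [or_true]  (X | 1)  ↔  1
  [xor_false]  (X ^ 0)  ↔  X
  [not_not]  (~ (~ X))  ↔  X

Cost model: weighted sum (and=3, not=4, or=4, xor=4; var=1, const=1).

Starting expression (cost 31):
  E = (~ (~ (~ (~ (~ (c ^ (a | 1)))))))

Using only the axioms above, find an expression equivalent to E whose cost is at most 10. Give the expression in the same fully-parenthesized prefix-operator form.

(1) (~ (~ (c ^ (a | 1))))  =[not_not →]=  (c ^ (a | 1))    ⊢ (~ (~ (~ (c ^ (a | 1)))))
(2) (a | 1)  =[or_true →]=  1    ⊢ (~ (~ (~ (c ^ 1))))
(3) (~ (~ (c ^ 1)))  =[not_not →]=  (c ^ 1)    ⊢ cost 10, within 10

(~ (c ^ 1))   [cost 10]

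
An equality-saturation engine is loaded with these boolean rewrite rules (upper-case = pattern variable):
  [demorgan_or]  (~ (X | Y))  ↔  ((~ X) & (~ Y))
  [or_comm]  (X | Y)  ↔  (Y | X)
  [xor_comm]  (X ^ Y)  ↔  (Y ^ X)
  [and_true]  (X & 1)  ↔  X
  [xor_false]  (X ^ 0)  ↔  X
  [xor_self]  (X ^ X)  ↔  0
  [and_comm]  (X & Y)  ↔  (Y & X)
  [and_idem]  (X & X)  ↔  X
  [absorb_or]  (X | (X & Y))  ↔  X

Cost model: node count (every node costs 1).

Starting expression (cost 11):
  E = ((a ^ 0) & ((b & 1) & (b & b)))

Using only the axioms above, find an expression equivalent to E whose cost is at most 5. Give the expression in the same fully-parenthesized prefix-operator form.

step 1: and_idem (→) rewrites (b & b) into b, now ((a ^ 0) & ((b & 1) & b))
step 2: and_true (→) rewrites (b & 1) into b, now ((a ^ 0) & (b & b))
step 3: and_idem (→) rewrites (b & b) into b, reaching cost 5 (bound 5)

((a ^ 0) & b)   [cost 5]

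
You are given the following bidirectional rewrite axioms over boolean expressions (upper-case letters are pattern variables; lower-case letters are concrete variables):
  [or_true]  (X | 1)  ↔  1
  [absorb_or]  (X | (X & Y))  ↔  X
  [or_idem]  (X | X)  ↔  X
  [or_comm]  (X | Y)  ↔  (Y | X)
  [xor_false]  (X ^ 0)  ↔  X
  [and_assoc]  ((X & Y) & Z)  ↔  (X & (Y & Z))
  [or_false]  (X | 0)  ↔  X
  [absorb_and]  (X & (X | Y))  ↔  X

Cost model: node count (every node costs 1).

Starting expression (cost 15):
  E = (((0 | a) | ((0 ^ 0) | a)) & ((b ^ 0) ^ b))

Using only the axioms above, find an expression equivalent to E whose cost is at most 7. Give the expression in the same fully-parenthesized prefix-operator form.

((0 | a) & (b ^ b))   [cost 7]

(1) (0 ^ 0)  =[xor_false →]=  0    ⊢ (((0 | a) | (0 | a)) & ((b ^ 0) ^ b))
(2) ((0 | a) | (0 | a))  =[or_idem →]=  (0 | a)    ⊢ ((0 | a) & ((b ^ 0) ^ b))
(3) (b ^ 0)  =[xor_false →]=  b    ⊢ cost 7, within 7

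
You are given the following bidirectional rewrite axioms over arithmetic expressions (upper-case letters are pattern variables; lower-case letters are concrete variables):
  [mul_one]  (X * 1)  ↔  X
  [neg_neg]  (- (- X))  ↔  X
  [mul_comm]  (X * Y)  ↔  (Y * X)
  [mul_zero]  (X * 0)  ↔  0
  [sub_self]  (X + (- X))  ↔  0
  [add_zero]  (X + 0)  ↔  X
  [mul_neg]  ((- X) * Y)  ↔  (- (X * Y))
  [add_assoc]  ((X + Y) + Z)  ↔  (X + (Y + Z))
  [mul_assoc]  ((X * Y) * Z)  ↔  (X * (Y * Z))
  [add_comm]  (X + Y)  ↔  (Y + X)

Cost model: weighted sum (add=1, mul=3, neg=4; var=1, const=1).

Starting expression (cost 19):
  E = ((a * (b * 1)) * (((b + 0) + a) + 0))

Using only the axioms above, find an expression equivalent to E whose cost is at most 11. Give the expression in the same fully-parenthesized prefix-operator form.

step 1: add_zero (→) rewrites (b + 0) into b, now ((a * (b * 1)) * ((b + a) + 0))
step 2: mul_one (→) rewrites (b * 1) into b, now ((a * b) * ((b + a) + 0))
step 3: add_zero (→) rewrites ((b + a) + 0) into (b + a), reaching cost 11 (bound 11)

((a * b) * (b + a))   [cost 11]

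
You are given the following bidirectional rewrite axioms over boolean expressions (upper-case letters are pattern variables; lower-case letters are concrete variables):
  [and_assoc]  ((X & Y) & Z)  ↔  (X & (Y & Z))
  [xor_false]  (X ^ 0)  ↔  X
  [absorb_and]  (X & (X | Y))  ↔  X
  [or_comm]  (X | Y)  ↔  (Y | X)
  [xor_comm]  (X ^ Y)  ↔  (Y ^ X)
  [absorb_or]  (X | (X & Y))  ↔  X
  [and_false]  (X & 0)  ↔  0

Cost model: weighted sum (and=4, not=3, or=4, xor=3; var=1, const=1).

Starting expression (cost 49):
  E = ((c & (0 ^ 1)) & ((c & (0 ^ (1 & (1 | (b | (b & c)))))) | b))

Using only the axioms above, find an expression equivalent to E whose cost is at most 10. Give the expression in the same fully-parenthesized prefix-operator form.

step 1: absorb_or (→) rewrites (b | (b & c)) into b, now ((c & (0 ^ 1)) & ((c & (0 ^ (1 & (1 | b)))) | b))
step 2: absorb_and (→) rewrites (1 & (1 | b)) into 1, now ((c & (0 ^ 1)) & ((c & (0 ^ 1)) | b))
step 3: absorb_and (→) rewrites ((c & (0 ^ 1)) & ((c & (0 ^ 1)) | b)) into (c & (0 ^ 1)), reaching cost 10 (bound 10)

(c & (0 ^ 1))   [cost 10]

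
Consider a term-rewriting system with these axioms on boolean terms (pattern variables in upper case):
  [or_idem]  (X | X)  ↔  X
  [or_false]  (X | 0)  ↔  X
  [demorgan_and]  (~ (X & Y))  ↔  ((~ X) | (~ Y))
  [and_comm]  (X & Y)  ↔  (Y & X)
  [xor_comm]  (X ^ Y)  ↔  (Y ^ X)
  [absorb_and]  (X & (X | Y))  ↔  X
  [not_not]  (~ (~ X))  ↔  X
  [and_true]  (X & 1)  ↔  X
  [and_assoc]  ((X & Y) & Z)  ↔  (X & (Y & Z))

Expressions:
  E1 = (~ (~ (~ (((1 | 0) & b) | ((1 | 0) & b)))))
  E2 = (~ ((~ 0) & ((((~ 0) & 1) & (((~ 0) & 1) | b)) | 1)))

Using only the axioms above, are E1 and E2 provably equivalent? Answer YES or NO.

NO

Every axiom is a valid identity, so a rewrite proof would force E1 and E2 to agree under every assignment.
At b=0: E1 = 1 but E2 = 0; they differ, so no derivation exists.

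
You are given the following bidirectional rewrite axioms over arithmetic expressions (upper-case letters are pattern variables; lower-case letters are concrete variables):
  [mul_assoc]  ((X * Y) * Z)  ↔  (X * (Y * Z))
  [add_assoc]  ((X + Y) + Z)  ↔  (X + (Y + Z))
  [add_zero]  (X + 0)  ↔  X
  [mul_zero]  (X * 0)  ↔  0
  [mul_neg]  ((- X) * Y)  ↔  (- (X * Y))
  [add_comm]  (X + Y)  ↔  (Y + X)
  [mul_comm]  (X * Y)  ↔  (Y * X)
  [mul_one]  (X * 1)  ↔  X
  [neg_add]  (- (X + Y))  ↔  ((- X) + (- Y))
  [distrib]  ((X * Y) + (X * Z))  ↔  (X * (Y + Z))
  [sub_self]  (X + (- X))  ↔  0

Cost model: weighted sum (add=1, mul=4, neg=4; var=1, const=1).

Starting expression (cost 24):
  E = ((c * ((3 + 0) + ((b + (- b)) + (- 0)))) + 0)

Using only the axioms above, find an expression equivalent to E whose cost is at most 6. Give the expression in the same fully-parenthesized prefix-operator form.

(c * 3)   [cost 6]

1. [add_zero →] ((c * ((3 + 0) + ((b + (- b)) + (- 0)))) + 0)  →  (c * ((3 + 0) + ((b + (- b)) + (- 0))))
2. [add_zero →] (3 + 0)  →  3;  E = (c * (3 + ((b + (- b)) + (- 0))))
3. [sub_self →] (b + (- b))  →  0;  E = (c * (3 + (0 + (- 0))))
4. [sub_self →] (0 + (- 0))  →  0;  E = (c * (3 + 0))
5. [add_zero →] (3 + 0)  →  3;  cost 6 ≤ 6, done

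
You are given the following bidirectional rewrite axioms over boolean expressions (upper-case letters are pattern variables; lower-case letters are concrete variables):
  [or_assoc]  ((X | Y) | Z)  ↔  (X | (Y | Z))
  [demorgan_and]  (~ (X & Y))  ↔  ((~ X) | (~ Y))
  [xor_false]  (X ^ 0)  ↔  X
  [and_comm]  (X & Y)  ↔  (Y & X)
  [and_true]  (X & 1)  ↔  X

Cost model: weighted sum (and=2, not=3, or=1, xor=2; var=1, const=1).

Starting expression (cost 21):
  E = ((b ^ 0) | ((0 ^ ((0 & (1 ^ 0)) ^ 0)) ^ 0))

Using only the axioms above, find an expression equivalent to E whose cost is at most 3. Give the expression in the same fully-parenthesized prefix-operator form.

step 1: xor_false (→) rewrites (1 ^ 0) into 1, now ((b ^ 0) | ((0 ^ ((0 & 1) ^ 0)) ^ 0))
step 2: xor_false (→) rewrites ((0 & 1) ^ 0) into (0 & 1), now ((b ^ 0) | ((0 ^ (0 & 1)) ^ 0))
step 3: and_true (→) rewrites (0 & 1) into 0, now ((b ^ 0) | ((0 ^ 0) ^ 0))
step 4: xor_false (→) rewrites (0 ^ 0) into 0, now ((b ^ 0) | (0 ^ 0))
step 5: xor_false (→) rewrites (0 ^ 0) into 0, now ((b ^ 0) | 0)
step 6: xor_false (→) rewrites (b ^ 0) into b, reaching cost 3 (bound 3)

(b | 0)   [cost 3]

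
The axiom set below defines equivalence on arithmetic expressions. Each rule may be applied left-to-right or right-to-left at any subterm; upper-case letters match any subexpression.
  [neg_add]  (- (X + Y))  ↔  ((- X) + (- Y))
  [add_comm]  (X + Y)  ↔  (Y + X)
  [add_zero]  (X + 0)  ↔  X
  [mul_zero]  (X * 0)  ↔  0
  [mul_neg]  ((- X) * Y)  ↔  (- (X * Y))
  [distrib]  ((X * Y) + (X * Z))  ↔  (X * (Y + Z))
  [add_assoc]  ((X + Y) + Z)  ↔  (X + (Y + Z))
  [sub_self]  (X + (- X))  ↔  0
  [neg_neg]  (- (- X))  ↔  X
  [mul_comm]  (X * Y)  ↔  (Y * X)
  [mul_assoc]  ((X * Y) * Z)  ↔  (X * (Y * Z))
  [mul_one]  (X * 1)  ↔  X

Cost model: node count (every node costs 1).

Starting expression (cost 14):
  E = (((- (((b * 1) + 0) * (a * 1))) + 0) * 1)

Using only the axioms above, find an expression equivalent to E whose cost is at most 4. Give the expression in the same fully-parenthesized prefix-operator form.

1. [add_zero →] ((- (((b * 1) + 0) * (a * 1))) + 0)  →  (- (((b * 1) + 0) * (a * 1)));  E = ((- (((b * 1) + 0) * (a * 1))) * 1)
2. [add_zero →] ((b * 1) + 0)  →  (b * 1);  E = ((- ((b * 1) * (a * 1))) * 1)
3. [mul_one →] ((- ((b * 1) * (a * 1))) * 1)  →  (- ((b * 1) * (a * 1)))
4. [mul_one →] (a * 1)  →  a;  E = (- ((b * 1) * a))
5. [mul_assoc →] ((b * 1) * a)  →  (b * (1 * a));  E = (- (b * (1 * a)))
6. [mul_comm →] (1 * a)  →  (a * 1);  E = (- (b * (a * 1)))
7. [mul_one →] (a * 1)  →  a;  cost 4 ≤ 4, done

(- (b * a))   [cost 4]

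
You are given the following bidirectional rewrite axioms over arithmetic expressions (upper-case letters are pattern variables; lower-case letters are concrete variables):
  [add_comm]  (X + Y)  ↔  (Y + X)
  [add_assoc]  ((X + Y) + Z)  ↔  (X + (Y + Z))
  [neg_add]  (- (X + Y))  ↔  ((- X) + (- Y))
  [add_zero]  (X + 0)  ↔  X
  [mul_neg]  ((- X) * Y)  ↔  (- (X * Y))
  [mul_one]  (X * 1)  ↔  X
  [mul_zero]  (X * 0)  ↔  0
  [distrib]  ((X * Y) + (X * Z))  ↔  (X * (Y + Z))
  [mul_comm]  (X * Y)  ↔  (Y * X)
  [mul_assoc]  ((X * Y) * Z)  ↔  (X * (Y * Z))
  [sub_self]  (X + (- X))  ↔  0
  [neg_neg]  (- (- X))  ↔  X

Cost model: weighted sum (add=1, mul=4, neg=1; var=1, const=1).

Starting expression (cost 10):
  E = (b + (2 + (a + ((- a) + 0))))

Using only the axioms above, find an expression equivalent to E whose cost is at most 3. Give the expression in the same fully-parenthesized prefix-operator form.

1. [add_zero →] ((- a) + 0)  →  (- a);  E = (b + (2 + (a + (- a))))
2. [sub_self →] (a + (- a))  →  0;  E = (b + (2 + 0))
3. [add_zero →] (2 + 0)  →  2;  cost 3 ≤ 3, done

(b + 2)   [cost 3]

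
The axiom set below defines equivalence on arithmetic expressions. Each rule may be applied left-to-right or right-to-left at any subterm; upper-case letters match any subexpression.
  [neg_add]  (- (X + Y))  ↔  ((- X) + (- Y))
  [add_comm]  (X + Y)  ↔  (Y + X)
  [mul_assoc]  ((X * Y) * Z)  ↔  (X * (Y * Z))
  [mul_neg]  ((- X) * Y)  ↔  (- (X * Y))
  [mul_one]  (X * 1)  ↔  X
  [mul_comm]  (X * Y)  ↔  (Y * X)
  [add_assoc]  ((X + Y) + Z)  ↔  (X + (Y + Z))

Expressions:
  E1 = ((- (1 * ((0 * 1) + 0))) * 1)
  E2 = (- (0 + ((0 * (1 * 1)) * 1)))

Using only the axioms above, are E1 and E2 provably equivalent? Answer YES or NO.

YES

1. [mul_one →] ((- (1 * ((0 * 1) + 0))) * 1)  →  (- (1 * ((0 * 1) + 0)))
2. [mul_one →] (0 * 1)  →  0;  E1 = (- (1 * (0 + 0)))
3. [mul_comm →] (1 * (0 + 0))  →  ((0 + 0) * 1);  E1 = (- ((0 + 0) * 1))
4. [mul_one →] ((0 + 0) * 1)  →  (0 + 0);  E1 = (- (0 + 0))
5. [mul_one ←] 0  →  (0 * 1);  E1 = (- (0 + (0 * 1)))
6. [mul_one ←] 0  →  (0 * 1);  E1 = (- (0 + ((0 * 1) * 1)))
7. [mul_one ←] 1  →  (1 * 1);  this is E2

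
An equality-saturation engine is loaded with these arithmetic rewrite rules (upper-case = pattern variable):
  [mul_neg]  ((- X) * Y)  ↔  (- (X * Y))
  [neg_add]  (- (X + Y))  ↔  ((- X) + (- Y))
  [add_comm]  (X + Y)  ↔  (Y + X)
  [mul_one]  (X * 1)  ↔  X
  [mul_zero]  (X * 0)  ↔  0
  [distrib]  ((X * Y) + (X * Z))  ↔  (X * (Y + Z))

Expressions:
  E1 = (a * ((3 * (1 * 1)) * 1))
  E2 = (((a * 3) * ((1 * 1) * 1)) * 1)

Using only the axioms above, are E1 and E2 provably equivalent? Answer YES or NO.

YES

(1) (1 * 1)  =[mul_one →]=  1    ⊢ (a * ((3 * 1) * 1))
(2) (3 * 1)  =[mul_one →]=  3    ⊢ (a * (3 * 1))
(3) (3 * 1)  =[mul_one →]=  3    ⊢ (a * 3)
(4) (a * 3)  =[mul_one ←]=  ((a * 3) * 1)
(5) (a * 3)  =[mul_one ←]=  ((a * 3) * 1)    ⊢ (((a * 3) * 1) * 1)
(6) 1  =[mul_one ←]=  (1 * 1)    ⊢ (((a * 3) * (1 * 1)) * 1)
(7) (1 * 1)  =[mul_one ←]=  ((1 * 1) * 1)    ⊢ E2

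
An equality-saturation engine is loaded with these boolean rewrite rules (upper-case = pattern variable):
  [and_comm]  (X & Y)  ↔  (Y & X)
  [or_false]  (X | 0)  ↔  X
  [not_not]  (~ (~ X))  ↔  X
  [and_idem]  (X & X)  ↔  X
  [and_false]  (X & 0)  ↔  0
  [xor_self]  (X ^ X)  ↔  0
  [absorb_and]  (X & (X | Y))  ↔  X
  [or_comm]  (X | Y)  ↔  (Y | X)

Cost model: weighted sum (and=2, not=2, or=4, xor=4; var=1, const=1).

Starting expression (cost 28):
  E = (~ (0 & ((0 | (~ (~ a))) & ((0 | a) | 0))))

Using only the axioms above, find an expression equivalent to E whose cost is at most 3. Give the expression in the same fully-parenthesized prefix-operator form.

(1) (~ (~ a))  =[not_not →]=  a    ⊢ (~ (0 & ((0 | a) & ((0 | a) | 0))))
(2) ((0 | a) & ((0 | a) | 0))  =[absorb_and →]=  (0 | a)    ⊢ (~ (0 & (0 | a)))
(3) (0 & (0 | a))  =[absorb_and →]=  0    ⊢ cost 3, within 3

(~ 0)   [cost 3]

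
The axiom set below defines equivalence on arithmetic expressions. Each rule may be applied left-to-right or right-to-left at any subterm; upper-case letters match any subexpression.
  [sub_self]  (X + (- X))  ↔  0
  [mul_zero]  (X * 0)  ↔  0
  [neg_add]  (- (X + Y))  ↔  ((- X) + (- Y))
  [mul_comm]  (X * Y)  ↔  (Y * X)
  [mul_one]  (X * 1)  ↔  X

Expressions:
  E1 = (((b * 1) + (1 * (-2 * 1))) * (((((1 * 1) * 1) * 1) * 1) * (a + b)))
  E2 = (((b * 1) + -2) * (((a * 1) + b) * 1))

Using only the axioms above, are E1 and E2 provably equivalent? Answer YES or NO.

step 1: mul_one (→) rewrites (1 * 1) into 1, now (((b * 1) + (1 * (-2 * 1))) * ((((1 * 1) * 1) * 1) * (a + b)))
step 2: mul_comm (→) rewrites ((((1 * 1) * 1) * 1) * (a + b)) into ((a + b) * (((1 * 1) * 1) * 1)), now (((b * 1) + (1 * (-2 * 1))) * ((a + b) * (((1 * 1) * 1) * 1)))
step 3: mul_one (→) rewrites (((1 * 1) * 1) * 1) into ((1 * 1) * 1), now (((b * 1) + (1 * (-2 * 1))) * ((a + b) * ((1 * 1) * 1)))
step 4: mul_one (→) rewrites (1 * 1) into 1, now (((b * 1) + (1 * (-2 * 1))) * ((a + b) * (1 * 1)))
step 5: mul_one (→) rewrites (1 * 1) into 1, now (((b * 1) + (1 * (-2 * 1))) * ((a + b) * 1))
step 6: mul_one (→) rewrites ((a + b) * 1) into (a + b), now (((b * 1) + (1 * (-2 * 1))) * (a + b))
step 7: mul_comm (→) rewrites (1 * (-2 * 1)) into ((-2 * 1) * 1), now (((b * 1) + ((-2 * 1) * 1)) * (a + b))
step 8: mul_one (→) rewrites (b * 1) into b, now ((b + ((-2 * 1) * 1)) * (a + b))
step 9: mul_one (→) rewrites ((-2 * 1) * 1) into (-2 * 1), now ((b + (-2 * 1)) * (a + b))
step 10: mul_comm (→) rewrites ((b + (-2 * 1)) * (a + b)) into ((a + b) * (b + (-2 * 1)))
step 11: mul_one (→) rewrites (-2 * 1) into -2, now ((a + b) * (b + -2))
step 12: mul_comm (→) rewrites ((a + b) * (b + -2)) into ((b + -2) * (a + b))
step 13: mul_one (←) rewrites b into (b * 1), now (((b * 1) + -2) * (a + b))
step 14: mul_one (←) rewrites (a + b) into ((a + b) * 1), now (((b * 1) + -2) * ((a + b) * 1))
step 15: mul_one (←) rewrites a into (a * 1), which is E2

YES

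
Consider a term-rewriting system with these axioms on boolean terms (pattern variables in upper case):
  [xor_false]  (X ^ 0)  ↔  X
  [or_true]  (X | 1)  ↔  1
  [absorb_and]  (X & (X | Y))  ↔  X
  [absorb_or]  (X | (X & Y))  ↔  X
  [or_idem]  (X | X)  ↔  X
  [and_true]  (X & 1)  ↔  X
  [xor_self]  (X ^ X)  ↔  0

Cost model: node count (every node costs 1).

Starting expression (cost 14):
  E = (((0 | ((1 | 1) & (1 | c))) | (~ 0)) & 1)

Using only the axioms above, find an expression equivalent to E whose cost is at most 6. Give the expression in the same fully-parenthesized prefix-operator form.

1. [or_idem →] (1 | 1)  →  1;  E = (((0 | (1 & (1 | c))) | (~ 0)) & 1)
2. [and_true →] (((0 | (1 & (1 | c))) | (~ 0)) & 1)  →  ((0 | (1 & (1 | c))) | (~ 0))
3. [absorb_and →] (1 & (1 | c))  →  1;  cost 6 ≤ 6, done

((0 | 1) | (~ 0))   [cost 6]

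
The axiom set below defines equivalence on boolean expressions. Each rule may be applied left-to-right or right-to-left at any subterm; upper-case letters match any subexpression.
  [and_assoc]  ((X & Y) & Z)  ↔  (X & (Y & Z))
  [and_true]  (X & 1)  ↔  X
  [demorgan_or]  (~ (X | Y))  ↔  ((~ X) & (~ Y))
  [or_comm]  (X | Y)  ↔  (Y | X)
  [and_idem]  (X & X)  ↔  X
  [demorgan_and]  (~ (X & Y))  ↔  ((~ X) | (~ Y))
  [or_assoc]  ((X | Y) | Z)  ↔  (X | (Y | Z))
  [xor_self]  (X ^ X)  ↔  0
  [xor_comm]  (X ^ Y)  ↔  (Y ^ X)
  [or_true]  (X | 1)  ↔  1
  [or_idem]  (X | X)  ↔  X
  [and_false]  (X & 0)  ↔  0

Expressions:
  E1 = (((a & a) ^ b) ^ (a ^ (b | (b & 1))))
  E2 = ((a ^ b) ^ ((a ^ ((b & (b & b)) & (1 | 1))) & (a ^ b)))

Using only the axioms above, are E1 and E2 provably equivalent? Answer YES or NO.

YES

(1) (b & 1)  =[and_true →]=  b    ⊢ (((a & a) ^ b) ^ (a ^ (b | b)))
(2) (a & a)  =[and_idem →]=  a    ⊢ ((a ^ b) ^ (a ^ (b | b)))
(3) (b | b)  =[or_idem →]=  b    ⊢ ((a ^ b) ^ (a ^ b))
(4) (a ^ b)  =[and_idem ←]=  ((a ^ b) & (a ^ b))    ⊢ ((a ^ b) ^ ((a ^ b) & (a ^ b)))
(5) b  =[and_true ←]=  (b & 1)    ⊢ ((a ^ b) ^ ((a ^ (b & 1)) & (a ^ b)))
(6) 1  =[or_idem ←]=  (1 | 1)    ⊢ ((a ^ b) ^ ((a ^ (b & (1 | 1))) & (a ^ b)))
(7) b  =[and_idem ←]=  (b & b)    ⊢ ((a ^ b) ^ ((a ^ ((b & b) & (1 | 1))) & (a ^ b)))
(8) b  =[and_idem ←]=  (b & b)    ⊢ E2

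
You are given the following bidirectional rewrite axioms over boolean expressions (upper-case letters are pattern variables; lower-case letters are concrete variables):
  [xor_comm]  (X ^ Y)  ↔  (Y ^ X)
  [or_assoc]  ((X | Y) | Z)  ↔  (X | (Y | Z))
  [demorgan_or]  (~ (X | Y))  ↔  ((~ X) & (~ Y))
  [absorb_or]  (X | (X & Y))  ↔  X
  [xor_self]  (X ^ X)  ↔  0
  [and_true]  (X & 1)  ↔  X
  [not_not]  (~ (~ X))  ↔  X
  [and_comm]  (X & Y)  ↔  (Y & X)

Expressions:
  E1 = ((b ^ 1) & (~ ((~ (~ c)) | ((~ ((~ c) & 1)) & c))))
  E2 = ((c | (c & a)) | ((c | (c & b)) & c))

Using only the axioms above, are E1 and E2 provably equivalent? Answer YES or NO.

The axioms are sound identities: if E1 ↔* E2 then E1 and E2 evaluate identically under any assignment.
Under a=0, b=0, c=0: E1 evaluates to 1, E2 to 0. Distinct ⇒ no rewrite sequence connects them.

NO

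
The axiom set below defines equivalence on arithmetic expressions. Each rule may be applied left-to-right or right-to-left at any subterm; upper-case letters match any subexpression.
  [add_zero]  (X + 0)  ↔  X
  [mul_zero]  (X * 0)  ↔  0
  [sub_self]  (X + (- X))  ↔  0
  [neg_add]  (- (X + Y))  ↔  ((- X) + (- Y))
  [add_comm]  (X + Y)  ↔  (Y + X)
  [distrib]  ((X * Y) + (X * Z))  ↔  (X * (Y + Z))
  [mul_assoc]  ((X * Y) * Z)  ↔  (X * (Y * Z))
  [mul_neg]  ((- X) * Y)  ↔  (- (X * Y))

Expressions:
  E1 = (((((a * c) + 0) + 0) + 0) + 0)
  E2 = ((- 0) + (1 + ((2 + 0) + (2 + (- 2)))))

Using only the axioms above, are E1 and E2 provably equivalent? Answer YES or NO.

NO

All listed rules preserve value, hence provable equivalence implies equal values everywhere; look for a separating assignment.
a=0, c=0 gives E1 ↦ 0, E2 ↦ 3; values differ ⇒ not provably equivalent.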